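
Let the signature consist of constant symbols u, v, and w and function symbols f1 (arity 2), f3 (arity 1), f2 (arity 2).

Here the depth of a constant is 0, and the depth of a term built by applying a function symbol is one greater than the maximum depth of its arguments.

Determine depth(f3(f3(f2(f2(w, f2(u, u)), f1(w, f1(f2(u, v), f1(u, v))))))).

depth(f2(u, u)) = 1 + max(0, 0) = 1
depth(f2(w, f2(u, u))) = 1 + max(0, 1) = 2
depth(f2(u, v)) = 1 + max(0, 0) = 1
depth(f1(u, v)) = 1 + max(0, 0) = 1
depth(f1(f2(u, v), f1(u, v))) = 1 + max(1, 1) = 2
depth(f1(w, f1(f2(u, v), f1(u, v)))) = 1 + max(0, 2) = 3
depth(f2(f2(w, f2(u, u)), f1(w, f1(f2(u, v), f1(u, v))))) = 1 + max(2, 3) = 4
depth(f3(f2(f2(w, f2(u, u)), f1(w, f1(f2(u, v), f1(u, v)))))) = 1 + depth(f2(f2(w, f2(u, u)), f1(w, f1(f2(u, v), f1(u, v))))) = 1 + 4 = 5
depth(f3(f3(f2(f2(w, f2(u, u)), f1(w, f1(f2(u, v), f1(u, v))))))) = 1 + depth(f3(f2(f2(w, f2(u, u)), f1(w, f1(f2(u, v), f1(u, v)))))) = 1 + 5 = 6

6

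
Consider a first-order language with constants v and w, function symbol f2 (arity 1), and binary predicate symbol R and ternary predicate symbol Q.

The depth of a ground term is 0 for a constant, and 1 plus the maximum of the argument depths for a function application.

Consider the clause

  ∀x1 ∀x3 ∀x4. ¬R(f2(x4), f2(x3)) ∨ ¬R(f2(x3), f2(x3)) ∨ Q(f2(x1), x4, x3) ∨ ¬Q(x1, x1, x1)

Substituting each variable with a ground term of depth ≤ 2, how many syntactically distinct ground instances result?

Ground terms of depth ≤ 2:
  If N_k denotes the number of depth-≤k ground terms, the 2 constants give N_0 = 2, and each function symbol of arity r contributes N_{k-1}^r new terms at level k: N_k = 2 + N_{k-1}.
  N_0 = 2
  N_1 = 2 + 2 = 4
  N_2 = 2 + 4 = 6
So there are 6 ground terms available for substitution.
The body mentions every one of the 3 quantified variables; since ground terms form a free algebra, no two substitutions collapse to the same formula.
Number of ground instances = 6^3 = 216.

216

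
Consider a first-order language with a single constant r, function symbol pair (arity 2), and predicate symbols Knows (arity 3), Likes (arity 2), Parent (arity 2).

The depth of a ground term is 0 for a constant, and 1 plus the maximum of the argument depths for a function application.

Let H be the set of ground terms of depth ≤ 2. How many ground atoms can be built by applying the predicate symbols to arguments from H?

First count ground terms of depth ≤ 2.
Count level by level. With function symbols pair/2, the terms of depth ≤ k are the 1 constant together with each function applied to depth-≤(k−1) tuples, so N_k = 1 + N_{k-1}^2.
N_0 = 1
N_1 = 1 + 1^2 = 2
N_2 = 1 + 2^2 = 5
So |H| = 5.
Each predicate of arity r yields |H|^r ground atoms (one per choice of an r-tuple from H):
  Knows: 5^3 = 125;  Likes: 5^2 = 25;  Parent: 5^2 = 25
Total ground atoms: 125 + 25 + 25 = 175.

175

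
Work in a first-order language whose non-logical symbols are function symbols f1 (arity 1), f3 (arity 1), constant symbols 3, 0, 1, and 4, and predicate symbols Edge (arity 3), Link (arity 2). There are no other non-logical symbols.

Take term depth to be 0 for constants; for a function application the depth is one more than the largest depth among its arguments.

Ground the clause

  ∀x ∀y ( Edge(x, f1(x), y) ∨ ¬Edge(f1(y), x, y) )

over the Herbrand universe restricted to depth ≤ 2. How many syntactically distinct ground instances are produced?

784

Ground terms of depth ≤ 2:
  Let N_k count ground terms of depth at most k. Each non-constant term of depth ≤ k is some function symbol applied to depth-≤(k−1) arguments, giving N_k = 4 + N_{k-1} + N_{k-1}.
  N_0 = 4
  N_1 = 4 + 4 + 4 = 12
  N_2 = 4 + 12 + 12 = 28
So there are 28 ground terms available for substitution.
Each of x, y ranges independently over the available ground terms, and distinct assignments produce distinct instances.
Number of ground instances = 28^2 = 784.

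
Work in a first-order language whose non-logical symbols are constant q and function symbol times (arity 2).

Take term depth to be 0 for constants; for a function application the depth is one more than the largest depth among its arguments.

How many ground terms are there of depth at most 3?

26

Write N_k for the number of ground terms of depth ≤ k. A term of depth ≤ k is either a constant or a function symbol applied to arguments of depth ≤ k−1, so N_k = 1 + N_{k-1}^2.
N_0 = 1
N_1 = 1 + 1^2 = 2
N_2 = 1 + 2^2 = 5
N_3 = 1 + 5^2 = 26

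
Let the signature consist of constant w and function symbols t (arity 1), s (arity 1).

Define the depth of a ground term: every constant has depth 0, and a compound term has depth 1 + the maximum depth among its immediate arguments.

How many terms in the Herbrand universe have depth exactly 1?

If N_k denotes the number of depth-≤k ground terms, the 1 constant gives N_0 = 1, and each function symbol of arity r contributes N_{k-1}^r new terms at level k: N_k = 1 + N_{k-1} + N_{k-1}.
N_0 = 1
N_1 = 1 + 1 + 1 = 3
Terms of depth exactly 1: N_1 − N_0 = 3 − 1 = 2.

2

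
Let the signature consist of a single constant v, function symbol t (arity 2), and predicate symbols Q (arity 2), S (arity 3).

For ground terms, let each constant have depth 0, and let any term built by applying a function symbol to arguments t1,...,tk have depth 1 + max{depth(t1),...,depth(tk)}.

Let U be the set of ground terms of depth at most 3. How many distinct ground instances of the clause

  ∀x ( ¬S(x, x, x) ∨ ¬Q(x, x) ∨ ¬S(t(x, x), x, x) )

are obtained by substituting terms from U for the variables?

Ground terms of depth ≤ 3:
  If N_k denotes the number of depth-≤k ground terms, the 1 constant gives N_0 = 1, and each function symbol of arity r contributes N_{k-1}^r new terms at level k: N_k = 1 + N_{k-1}^2.
  N_0 = 1
  N_1 = 1 + 1^2 = 2
  N_2 = 1 + 2^2 = 5
  N_3 = 1 + 5^2 = 26
So there are 26 ground terms available for substitution.
The body mentions the single quantified variable x; since ground terms form a free algebra, no two substitutions collapse to the same formula.
Number of ground instances = 26.

26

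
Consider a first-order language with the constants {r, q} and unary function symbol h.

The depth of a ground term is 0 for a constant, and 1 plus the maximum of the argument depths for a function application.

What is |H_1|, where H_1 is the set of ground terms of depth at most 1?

If N_k denotes the number of depth-≤k ground terms, the 2 constants give N_0 = 2, and each function symbol of arity r contributes N_{k-1}^r new terms at level k: N_k = 2 + N_{k-1}.
N_0 = 2
N_1 = 2 + 2 = 4
Explicitly: r, q, h(r), h(q).

4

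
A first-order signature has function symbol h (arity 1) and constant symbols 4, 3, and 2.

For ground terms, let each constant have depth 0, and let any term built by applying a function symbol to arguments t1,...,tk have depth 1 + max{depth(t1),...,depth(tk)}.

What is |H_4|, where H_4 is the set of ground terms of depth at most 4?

Let N_k = |{terms of depth ≤ k}|. Then N_0 = 3 and N_k = 3 + N_{k-1} for k ≥ 1 (one summand per function symbol, arity giving the exponent).
N_0 = 3
N_1 = 3 + 3 = 6
N_2 = 3 + 6 = 9
N_3 = 3 + 9 = 12
N_4 = 3 + 12 = 15

15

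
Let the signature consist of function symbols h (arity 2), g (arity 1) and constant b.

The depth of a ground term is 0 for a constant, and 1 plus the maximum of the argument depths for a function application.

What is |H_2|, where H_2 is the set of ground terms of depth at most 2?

13

Let N_k = |{terms of depth ≤ k}|. Then N_0 = 1 and N_k = 1 + N_{k-1}^2 + N_{k-1} for k ≥ 1 (one summand per function symbol, arity giving the exponent).
N_0 = 1
N_1 = 1 + 1^2 + 1 = 3
N_2 = 1 + 3^2 + 3 = 13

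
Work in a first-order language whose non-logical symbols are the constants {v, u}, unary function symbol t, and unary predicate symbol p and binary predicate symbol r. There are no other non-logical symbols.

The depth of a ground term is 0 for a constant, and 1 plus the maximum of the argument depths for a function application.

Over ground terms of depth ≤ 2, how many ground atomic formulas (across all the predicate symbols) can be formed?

First count ground terms of depth ≤ 2.
Let N_k count ground terms of depth at most k. Each non-constant term of depth ≤ k is some function symbol applied to depth-≤(k−1) arguments, giving N_k = 2 + N_{k-1}.
N_0 = 2
N_1 = 2 + 2 = 4
N_2 = 2 + 4 = 6
So |H| = 6.
Each predicate of arity r yields |H|^r ground atoms (one per choice of an r-tuple from H):
  p: 6;  r: 6^2 = 36
Total ground atoms: 6 + 36 = 42.

42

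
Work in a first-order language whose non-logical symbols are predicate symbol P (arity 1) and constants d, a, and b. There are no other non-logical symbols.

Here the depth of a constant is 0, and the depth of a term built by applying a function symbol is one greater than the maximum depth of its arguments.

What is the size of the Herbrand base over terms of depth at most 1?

First count ground terms of depth ≤ 1.
With no function symbols every ground term is a constant, so there are exactly 3 ground terms at every depth bound.
N_0 = 3
N_1 = 3
So |H| = 3.
Ground atoms are formed by filling each argument slot of a predicate with a term from H, so an r-ary predicate gives |H|^r atoms:
  P: 3
Total ground atoms: 3.

3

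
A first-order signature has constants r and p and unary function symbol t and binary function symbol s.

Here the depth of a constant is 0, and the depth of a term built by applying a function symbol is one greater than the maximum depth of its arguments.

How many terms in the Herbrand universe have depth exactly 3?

Count level by level. With function symbols t/1, s/2, the terms of depth ≤ k are the 2 constants together with each function applied to depth-≤(k−1) tuples, so N_k = 2 + N_{k-1} + N_{k-1}^2.
N_0 = 2
N_1 = 2 + 2 + 2^2 = 8
N_2 = 2 + 8 + 8^2 = 74
N_3 = 2 + 74 + 74^2 = 5552
Terms of depth exactly 3: N_3 − N_2 = 5552 − 74 = 5478.

5478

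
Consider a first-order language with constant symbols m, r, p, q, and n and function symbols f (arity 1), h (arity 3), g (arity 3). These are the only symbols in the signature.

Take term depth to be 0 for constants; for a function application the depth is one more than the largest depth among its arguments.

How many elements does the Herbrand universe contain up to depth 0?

5

Let N_k = |{terms of depth ≤ k}|. Then N_0 = 5 and N_k = 5 + N_{k-1} + N_{k-1}^3 + N_{k-1}^3 for k ≥ 1 (one summand per function symbol, arity giving the exponent).
N_0 = 5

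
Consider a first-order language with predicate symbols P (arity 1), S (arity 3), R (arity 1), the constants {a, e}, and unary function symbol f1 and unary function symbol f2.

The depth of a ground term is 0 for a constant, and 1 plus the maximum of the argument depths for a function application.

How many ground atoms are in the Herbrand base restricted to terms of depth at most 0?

First count ground terms of depth ≤ 0.
If N_k denotes the number of depth-≤k ground terms, the 2 constants give N_0 = 2, and each function symbol of arity r contributes N_{k-1}^r new terms at level k: N_k = 2 + N_{k-1} + N_{k-1}.
N_0 = 2
So |H| = 2.
Ground atoms are formed by filling each argument slot of a predicate with a term from H, so an r-ary predicate gives |H|^r atoms:
  P: 2;  S: 2^3 = 8;  R: 2
Total ground atoms: 2 + 8 + 2 = 12.

12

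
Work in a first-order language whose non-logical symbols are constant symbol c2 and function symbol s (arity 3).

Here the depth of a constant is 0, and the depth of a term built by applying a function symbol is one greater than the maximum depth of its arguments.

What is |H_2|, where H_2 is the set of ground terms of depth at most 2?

If N_k denotes the number of depth-≤k ground terms, the 1 constant gives N_0 = 1, and each function symbol of arity r contributes N_{k-1}^r new terms at level k: N_k = 1 + N_{k-1}^3.
N_0 = 1
N_1 = 1 + 1^3 = 2
N_2 = 1 + 2^3 = 9
Explicitly: c2, s(c2, c2, c2), s(c2, c2, s(c2, c2, c2)), s(c2, s(c2, c2, c2), c2), s(c2, s(c2, c2, c2), s(c2, c2, c2)), s(s(c2, c2, c2), c2, c2), s(s(c2, c2, c2), c2, s(c2, c2, c2)), s(s(c2, c2, c2), s(c2, c2, c2), c2), s(s(c2, c2, c2), s(c2, c2, c2), s(c2, c2, c2)).

9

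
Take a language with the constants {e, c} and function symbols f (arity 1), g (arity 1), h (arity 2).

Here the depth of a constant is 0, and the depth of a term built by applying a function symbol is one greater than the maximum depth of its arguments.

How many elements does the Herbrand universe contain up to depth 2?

122

Write N_k for the number of ground terms of depth ≤ k. A term of depth ≤ k is either a constant or a function symbol applied to arguments of depth ≤ k−1, so N_k = 2 + N_{k-1} + N_{k-1} + N_{k-1}^2.
N_0 = 2
N_1 = 2 + 2 + 2 + 2^2 = 10
N_2 = 2 + 10 + 10 + 10^2 = 122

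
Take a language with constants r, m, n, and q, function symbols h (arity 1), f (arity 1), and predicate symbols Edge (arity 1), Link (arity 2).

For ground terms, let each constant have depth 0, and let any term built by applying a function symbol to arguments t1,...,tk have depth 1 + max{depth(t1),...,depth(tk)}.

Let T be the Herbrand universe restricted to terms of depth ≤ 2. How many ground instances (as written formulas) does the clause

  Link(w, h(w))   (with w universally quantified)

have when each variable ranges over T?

28

Ground terms of depth ≤ 2:
  If N_k denotes the number of depth-≤k ground terms, the 4 constants give N_0 = 4, and each function symbol of arity r contributes N_{k-1}^r new terms at level k: N_k = 4 + N_{k-1} + N_{k-1}.
  N_0 = 4
  N_1 = 4 + 4 + 4 = 12
  N_2 = 4 + 12 + 12 = 28
So there are 28 ground terms available for substitution.
There is 1 variable to instantiate (w),  occurring in at least one literal, so different choices give different ground instances.
Number of ground instances = 28.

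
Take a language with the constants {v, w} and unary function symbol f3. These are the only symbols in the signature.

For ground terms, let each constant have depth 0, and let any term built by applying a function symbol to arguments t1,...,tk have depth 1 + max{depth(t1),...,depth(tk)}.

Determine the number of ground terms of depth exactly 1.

2

If N_k denotes the number of depth-≤k ground terms, the 2 constants give N_0 = 2, and each function symbol of arity r contributes N_{k-1}^r new terms at level k: N_k = 2 + N_{k-1}.
N_0 = 2
N_1 = 2 + 2 = 4
Terms of depth exactly 1: N_1 − N_0 = 4 − 2 = 2.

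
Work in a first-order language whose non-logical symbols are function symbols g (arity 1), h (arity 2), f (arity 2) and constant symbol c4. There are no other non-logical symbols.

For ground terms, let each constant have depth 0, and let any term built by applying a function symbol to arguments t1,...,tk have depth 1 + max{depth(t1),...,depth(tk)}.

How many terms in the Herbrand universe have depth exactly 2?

33

Count level by level. With function symbols g/1, h/2, f/2, the terms of depth ≤ k are the 1 constant together with each function applied to depth-≤(k−1) tuples, so N_k = 1 + N_{k-1} + N_{k-1}^2 + N_{k-1}^2.
N_0 = 1
N_1 = 1 + 1 + 1^2 + 1^2 = 4
N_2 = 1 + 4 + 4^2 + 4^2 = 37
Terms of depth exactly 2: N_2 − N_1 = 37 − 4 = 33.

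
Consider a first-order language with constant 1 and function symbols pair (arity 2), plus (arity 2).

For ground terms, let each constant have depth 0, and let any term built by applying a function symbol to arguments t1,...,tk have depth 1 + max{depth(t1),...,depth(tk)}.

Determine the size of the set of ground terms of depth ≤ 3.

723

Count level by level. With function symbols pair/2, plus/2, the terms of depth ≤ k are the 1 constant together with each function applied to depth-≤(k−1) tuples, so N_k = 1 + N_{k-1}^2 + N_{k-1}^2.
N_0 = 1
N_1 = 1 + 1^2 + 1^2 = 3
N_2 = 1 + 3^2 + 3^2 = 19
N_3 = 1 + 19^2 + 19^2 = 723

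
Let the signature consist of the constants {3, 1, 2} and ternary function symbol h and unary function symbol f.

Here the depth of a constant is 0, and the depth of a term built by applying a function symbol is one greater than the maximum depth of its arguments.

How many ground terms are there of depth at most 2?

35973

Let N_k count ground terms of depth at most k. Each non-constant term of depth ≤ k is some function symbol applied to depth-≤(k−1) arguments, giving N_k = 3 + N_{k-1}^3 + N_{k-1}.
N_0 = 3
N_1 = 3 + 3^3 + 3 = 33
N_2 = 3 + 33^3 + 33 = 35973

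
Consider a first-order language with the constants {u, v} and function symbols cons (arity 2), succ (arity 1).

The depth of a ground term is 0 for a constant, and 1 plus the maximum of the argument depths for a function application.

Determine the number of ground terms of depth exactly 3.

5478

Let N_k = |{terms of depth ≤ k}|. Then N_0 = 2 and N_k = 2 + N_{k-1}^2 + N_{k-1} for k ≥ 1 (one summand per function symbol, arity giving the exponent).
N_0 = 2
N_1 = 2 + 2^2 + 2 = 8
N_2 = 2 + 8^2 + 8 = 74
N_3 = 2 + 74^2 + 74 = 5552
Terms of depth exactly 3: N_3 − N_2 = 5552 − 74 = 5478.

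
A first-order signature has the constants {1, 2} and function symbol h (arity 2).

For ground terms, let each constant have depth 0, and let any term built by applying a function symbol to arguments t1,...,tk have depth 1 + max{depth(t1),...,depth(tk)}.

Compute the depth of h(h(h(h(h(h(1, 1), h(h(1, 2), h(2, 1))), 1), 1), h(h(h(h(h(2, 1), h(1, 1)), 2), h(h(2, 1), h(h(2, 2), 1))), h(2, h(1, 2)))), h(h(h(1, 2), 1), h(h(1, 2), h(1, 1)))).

7

depth(h(1, 1)) = 1 + max(0, 0) = 1
depth(h(1, 2)) = 1 + max(0, 0) = 1
depth(h(2, 1)) = 1 + max(0, 0) = 1
depth(h(h(1, 2), h(2, 1))) = 1 + max(1, 1) = 2
depth(h(h(1, 1), h(h(1, 2), h(2, 1)))) = 1 + max(1, 2) = 3
depth(h(h(h(1, 1), h(h(1, 2), h(2, 1))), 1)) = 1 + max(3, 0) = 4
depth(h(h(h(h(1, 1), h(h(1, 2), h(2, 1))), 1), 1)) = 1 + max(4, 0) = 5
depth(h(h(2, 1), h(1, 1))) = 1 + max(1, 1) = 2
depth(h(h(h(2, 1), h(1, 1)), 2)) = 1 + max(2, 0) = 3
depth(h(2, 2)) = 1 + max(0, 0) = 1
depth(h(h(2, 2), 1)) = 1 + max(1, 0) = 2
depth(h(h(2, 1), h(h(2, 2), 1))) = 1 + max(1, 2) = 3
depth(h(h(h(h(2, 1), h(1, 1)), 2), h(h(2, 1), h(h(2, 2), 1)))) = 1 + max(3, 3) = 4
depth(h(2, h(1, 2))) = 1 + max(0, 1) = 2
depth(h(h(h(h(h(2, 1), h(1, 1)), 2), h(h(2, 1), h(h(2, 2), 1))), h(2, h(1, 2)))) = 1 + max(4, 2) = 5
depth(h(h(h(h(h(1, 1), h(h(1, 2), h(2, 1))), 1), 1), h(h(h(h(h(2, 1), h(1, 1)), 2), h(h(2, 1), h(h(2, 2), 1))), h(2, h(1, 2))))) = 1 + max(5, 5) = 6
depth(h(h(1, 2), 1)) = 1 + max(1, 0) = 2
depth(h(h(1, 2), h(1, 1))) = 1 + max(1, 1) = 2
depth(h(h(h(1, 2), 1), h(h(1, 2), h(1, 1)))) = 1 + max(2, 2) = 3
depth(h(h(h(h(h(h(1, 1), h(h(1, 2), h(2, 1))), 1), 1), h(h(h(h(h(2, 1), h(1, 1)), 2), h(h(2, 1), h(h(2, 2), 1))), h(2, h(1, 2)))), h(h(h(1, 2), 1), h(h(1, 2), h(1, 1))))) = 1 + max(6, 3) = 7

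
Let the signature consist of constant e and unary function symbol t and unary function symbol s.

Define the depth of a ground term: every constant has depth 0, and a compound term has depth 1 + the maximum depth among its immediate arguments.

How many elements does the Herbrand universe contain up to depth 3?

15

Let N_k count ground terms of depth at most k. Each non-constant term of depth ≤ k is some function symbol applied to depth-≤(k−1) arguments, giving N_k = 1 + N_{k-1} + N_{k-1}.
N_0 = 1
N_1 = 1 + 1 + 1 = 3
N_2 = 1 + 3 + 3 = 7
N_3 = 1 + 7 + 7 = 15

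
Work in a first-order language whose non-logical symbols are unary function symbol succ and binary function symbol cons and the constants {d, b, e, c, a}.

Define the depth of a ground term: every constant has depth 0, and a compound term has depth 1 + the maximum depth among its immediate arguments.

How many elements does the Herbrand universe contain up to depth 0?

Count level by level. With function symbols succ/1, cons/2, the terms of depth ≤ k are the 5 constants together with each function applied to depth-≤(k−1) tuples, so N_k = 5 + N_{k-1} + N_{k-1}^2.
N_0 = 5
Explicitly: d, b, e, c, a.

5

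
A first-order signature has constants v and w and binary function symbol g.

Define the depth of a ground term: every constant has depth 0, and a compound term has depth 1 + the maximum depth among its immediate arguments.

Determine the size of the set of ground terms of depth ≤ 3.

1446

If N_k denotes the number of depth-≤k ground terms, the 2 constants give N_0 = 2, and each function symbol of arity r contributes N_{k-1}^r new terms at level k: N_k = 2 + N_{k-1}^2.
N_0 = 2
N_1 = 2 + 2^2 = 6
N_2 = 2 + 6^2 = 38
N_3 = 2 + 38^2 = 1446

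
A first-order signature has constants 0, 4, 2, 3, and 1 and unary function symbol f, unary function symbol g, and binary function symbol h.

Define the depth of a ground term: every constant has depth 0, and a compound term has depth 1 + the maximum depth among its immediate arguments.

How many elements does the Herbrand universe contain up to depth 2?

1685

Let N_k count ground terms of depth at most k. Each non-constant term of depth ≤ k is some function symbol applied to depth-≤(k−1) arguments, giving N_k = 5 + N_{k-1} + N_{k-1} + N_{k-1}^2.
N_0 = 5
N_1 = 5 + 5 + 5 + 5^2 = 40
N_2 = 5 + 40 + 40 + 40^2 = 1685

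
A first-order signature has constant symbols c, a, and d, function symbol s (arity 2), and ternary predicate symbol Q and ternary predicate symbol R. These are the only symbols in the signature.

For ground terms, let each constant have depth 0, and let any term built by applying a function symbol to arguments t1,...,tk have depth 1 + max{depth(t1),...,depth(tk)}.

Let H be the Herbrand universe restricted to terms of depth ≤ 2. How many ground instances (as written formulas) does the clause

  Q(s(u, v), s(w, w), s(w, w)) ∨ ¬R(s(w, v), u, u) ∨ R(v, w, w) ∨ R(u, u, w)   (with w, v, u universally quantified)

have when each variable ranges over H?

Ground terms of depth ≤ 2:
  Let N_k count ground terms of depth at most k. Each non-constant term of depth ≤ k is some function symbol applied to depth-≤(k−1) arguments, giving N_k = 3 + N_{k-1}^2.
  N_0 = 3
  N_1 = 3 + 3^2 = 12
  N_2 = 3 + 12^2 = 147
So there are 147 ground terms available for substitution.
The body mentions every one of the 3 quantified variables; since ground terms form a free algebra, no two substitutions collapse to the same formula.
Number of ground instances = 147^3 = 3176523.

3176523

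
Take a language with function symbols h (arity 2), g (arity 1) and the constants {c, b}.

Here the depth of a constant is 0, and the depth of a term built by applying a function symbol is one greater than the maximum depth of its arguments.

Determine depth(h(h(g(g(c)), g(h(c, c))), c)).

4

depth(g(c)) = 1 + depth(c) = 1 + 0 = 1
depth(g(g(c))) = 1 + depth(g(c)) = 1 + 1 = 2
depth(h(c, c)) = 1 + max(0, 0) = 1
depth(g(h(c, c))) = 1 + depth(h(c, c)) = 1 + 1 = 2
depth(h(g(g(c)), g(h(c, c)))) = 1 + max(2, 2) = 3
depth(h(h(g(g(c)), g(h(c, c))), c)) = 1 + max(3, 0) = 4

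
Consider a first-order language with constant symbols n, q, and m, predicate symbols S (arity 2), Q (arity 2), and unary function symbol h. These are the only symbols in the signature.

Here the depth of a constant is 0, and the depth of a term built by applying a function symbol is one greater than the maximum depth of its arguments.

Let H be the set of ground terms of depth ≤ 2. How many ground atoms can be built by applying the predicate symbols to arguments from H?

162

First count ground terms of depth ≤ 2.
Write N_k for the number of ground terms of depth ≤ k. A term of depth ≤ k is either a constant or a function symbol applied to arguments of depth ≤ k−1, so N_k = 3 + N_{k-1}.
N_0 = 3
N_1 = 3 + 3 = 6
N_2 = 3 + 6 = 9
Explicitly: n, q, m, h(n), h(q), h(m), h(h(n)), h(h(q)), h(h(m)).
So |H| = 9.
Each predicate of arity r yields |H|^r ground atoms (one per choice of an r-tuple from H):
  S: 9^2 = 81;  Q: 9^2 = 81
Total ground atoms: 81 + 81 = 162.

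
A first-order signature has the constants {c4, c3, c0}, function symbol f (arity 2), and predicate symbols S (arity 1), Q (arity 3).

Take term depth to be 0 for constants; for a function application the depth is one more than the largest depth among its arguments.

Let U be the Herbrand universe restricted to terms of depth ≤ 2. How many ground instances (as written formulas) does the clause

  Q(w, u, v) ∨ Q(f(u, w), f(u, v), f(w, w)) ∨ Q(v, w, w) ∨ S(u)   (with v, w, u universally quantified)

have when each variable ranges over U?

Ground terms of depth ≤ 2:
  Let N_k = |{terms of depth ≤ k}|. Then N_0 = 3 and N_k = 3 + N_{k-1}^2 for k ≥ 1 (one summand per function symbol, arity giving the exponent).
  N_0 = 3
  N_1 = 3 + 3^2 = 12
  N_2 = 3 + 12^2 = 147
So there are 147 ground terms available for substitution.
There are 3 variables to instantiate (v, w, u), each occurring in at least one literal, so different choices give different ground instances.
Number of ground instances = 147^3 = 3176523.

3176523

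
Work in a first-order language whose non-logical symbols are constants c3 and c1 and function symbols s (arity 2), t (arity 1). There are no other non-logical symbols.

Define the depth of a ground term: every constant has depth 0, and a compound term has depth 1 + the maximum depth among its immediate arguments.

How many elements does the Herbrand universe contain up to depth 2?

74

Count level by level. With function symbols s/2, t/1, the terms of depth ≤ k are the 2 constants together with each function applied to depth-≤(k−1) tuples, so N_k = 2 + N_{k-1}^2 + N_{k-1}.
N_0 = 2
N_1 = 2 + 2^2 + 2 = 8
N_2 = 2 + 8^2 + 8 = 74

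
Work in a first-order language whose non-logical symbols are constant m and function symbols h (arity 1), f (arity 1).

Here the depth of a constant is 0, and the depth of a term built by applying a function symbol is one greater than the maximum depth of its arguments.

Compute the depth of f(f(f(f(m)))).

depth(f(m)) = 1 + depth(m) = 1 + 0 = 1
depth(f(f(m))) = 1 + depth(f(m)) = 1 + 1 = 2
depth(f(f(f(m)))) = 1 + depth(f(f(m))) = 1 + 2 = 3
depth(f(f(f(f(m))))) = 1 + depth(f(f(f(m)))) = 1 + 3 = 4

4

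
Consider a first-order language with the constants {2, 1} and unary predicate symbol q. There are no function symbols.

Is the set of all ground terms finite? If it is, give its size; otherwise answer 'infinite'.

There are no function symbols, so every ground term is one of the 2 constants.
The Herbrand universe is {2, 1}, which is finite with 2 elements.

2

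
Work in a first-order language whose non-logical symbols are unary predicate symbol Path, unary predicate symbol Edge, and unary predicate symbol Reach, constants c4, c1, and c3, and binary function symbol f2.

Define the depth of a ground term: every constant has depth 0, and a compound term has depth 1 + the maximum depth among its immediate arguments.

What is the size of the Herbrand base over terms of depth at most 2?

First count ground terms of depth ≤ 2.
If N_k denotes the number of depth-≤k ground terms, the 3 constants give N_0 = 3, and each function symbol of arity r contributes N_{k-1}^r new terms at level k: N_k = 3 + N_{k-1}^2.
N_0 = 3
N_1 = 3 + 3^2 = 12
N_2 = 3 + 12^2 = 147
So |H| = 147.
Each predicate of arity r yields |H|^r ground atoms (one per choice of an r-tuple from H):
  Path: 147;  Edge: 147;  Reach: 147
Total ground atoms: 147 + 147 + 147 = 441.

441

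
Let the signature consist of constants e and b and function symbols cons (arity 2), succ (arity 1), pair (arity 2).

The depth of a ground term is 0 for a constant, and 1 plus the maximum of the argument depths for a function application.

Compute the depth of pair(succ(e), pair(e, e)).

depth(succ(e)) = 1 + depth(e) = 1 + 0 = 1
depth(pair(e, e)) = 1 + max(0, 0) = 1
depth(pair(succ(e), pair(e, e))) = 1 + max(1, 1) = 2

2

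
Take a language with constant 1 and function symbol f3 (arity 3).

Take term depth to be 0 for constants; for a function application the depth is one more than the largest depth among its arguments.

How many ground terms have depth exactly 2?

Count level by level. With function symbols f3/3, the terms of depth ≤ k are the 1 constant together with each function applied to depth-≤(k−1) tuples, so N_k = 1 + N_{k-1}^3.
N_0 = 1
N_1 = 1 + 1^3 = 2
N_2 = 1 + 2^3 = 9
Terms of depth exactly 2: N_2 − N_1 = 9 − 2 = 7.

7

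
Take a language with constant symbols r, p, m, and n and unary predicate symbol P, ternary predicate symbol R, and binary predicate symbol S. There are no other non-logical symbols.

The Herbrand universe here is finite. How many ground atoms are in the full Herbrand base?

With no function symbols, the Herbrand universe is just the 4 constants.
Ground atoms per predicate: P: 4, R: 4^3 = 64, S: 4^2 = 16.
Herbrand base size = 4 + 64 + 16 = 84.

84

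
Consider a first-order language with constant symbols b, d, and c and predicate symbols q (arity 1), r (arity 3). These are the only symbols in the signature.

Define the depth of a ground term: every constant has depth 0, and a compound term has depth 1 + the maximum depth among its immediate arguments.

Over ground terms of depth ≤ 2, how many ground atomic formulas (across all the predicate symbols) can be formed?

First count ground terms of depth ≤ 2.
With no function symbols every ground term is a constant, so there are exactly 3 ground terms at every depth bound.
N_0 = 3
N_1 = 3
N_2 = 3
Explicitly: b, d, c.
So |H| = 3.
A ground atom is a predicate applied to a tuple of terms from H, so the count is the sum over predicates of |H|^arity:
  q: 3;  r: 3^3 = 27
Total ground atoms: 3 + 27 = 30.

30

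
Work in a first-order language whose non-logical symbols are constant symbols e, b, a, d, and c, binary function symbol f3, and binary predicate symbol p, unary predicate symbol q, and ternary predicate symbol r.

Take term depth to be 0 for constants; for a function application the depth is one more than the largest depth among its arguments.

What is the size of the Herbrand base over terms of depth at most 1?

27930

First count ground terms of depth ≤ 1.
If N_k denotes the number of depth-≤k ground terms, the 5 constants give N_0 = 5, and each function symbol of arity r contributes N_{k-1}^r new terms at level k: N_k = 5 + N_{k-1}^2.
N_0 = 5
N_1 = 5 + 5^2 = 30
So |H| = 30.
A ground atom is a predicate applied to a tuple of terms from H, so the count is the sum over predicates of |H|^arity:
  p: 30^2 = 900;  q: 30;  r: 30^3 = 27000
Total ground atoms: 900 + 30 + 27000 = 27930.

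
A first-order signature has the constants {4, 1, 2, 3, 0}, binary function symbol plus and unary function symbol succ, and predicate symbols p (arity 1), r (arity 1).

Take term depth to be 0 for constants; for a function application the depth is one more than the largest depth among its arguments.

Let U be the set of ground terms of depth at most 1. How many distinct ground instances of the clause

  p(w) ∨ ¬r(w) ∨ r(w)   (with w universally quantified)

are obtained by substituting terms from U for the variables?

35

Ground terms of depth ≤ 1:
  Let N_k count ground terms of depth at most k. Each non-constant term of depth ≤ k is some function symbol applied to depth-≤(k−1) arguments, giving N_k = 5 + N_{k-1}^2 + N_{k-1}.
  N_0 = 5
  N_1 = 5 + 5^2 + 5 = 35
So there are 35 ground terms available for substitution.
The clause has 1 distinct variable (w), which appears in the body. In the free term algebra distinct substitutions yield syntactically distinct ground instances.
Number of ground instances = 35.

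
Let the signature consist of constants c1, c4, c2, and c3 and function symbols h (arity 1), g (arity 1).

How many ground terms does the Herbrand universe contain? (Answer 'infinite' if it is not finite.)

infinite

The signature has at least one function symbol (h, arity 1) and at least one constant (c1).
Iterating h gives infinitely many distinct ground terms: c1, h(c1), h(h(c1)), ...
So the Herbrand universe is infinite.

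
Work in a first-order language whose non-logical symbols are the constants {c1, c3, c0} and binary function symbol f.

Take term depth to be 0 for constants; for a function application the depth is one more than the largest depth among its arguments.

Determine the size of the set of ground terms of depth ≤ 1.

Write N_k for the number of ground terms of depth ≤ k. A term of depth ≤ k is either a constant or a function symbol applied to arguments of depth ≤ k−1, so N_k = 3 + N_{k-1}^2.
N_0 = 3
N_1 = 3 + 3^2 = 12
Explicitly: c1, c3, c0, f(c1, c1), f(c1, c3), f(c1, c0), f(c3, c1), f(c3, c3), f(c3, c0), f(c0, c1), f(c0, c3), f(c0, c0).

12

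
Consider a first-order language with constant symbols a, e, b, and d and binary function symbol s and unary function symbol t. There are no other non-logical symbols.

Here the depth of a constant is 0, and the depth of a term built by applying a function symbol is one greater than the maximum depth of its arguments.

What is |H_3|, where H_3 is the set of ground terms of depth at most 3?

365424

Let N_k count ground terms of depth at most k. Each non-constant term of depth ≤ k is some function symbol applied to depth-≤(k−1) arguments, giving N_k = 4 + N_{k-1}^2 + N_{k-1}.
N_0 = 4
N_1 = 4 + 4^2 + 4 = 24
N_2 = 4 + 24^2 + 24 = 604
N_3 = 4 + 604^2 + 604 = 365424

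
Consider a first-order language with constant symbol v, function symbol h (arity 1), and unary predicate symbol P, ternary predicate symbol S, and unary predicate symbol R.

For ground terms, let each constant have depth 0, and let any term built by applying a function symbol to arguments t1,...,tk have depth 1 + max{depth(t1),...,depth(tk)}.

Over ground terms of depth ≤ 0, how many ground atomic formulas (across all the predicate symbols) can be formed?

3

First count ground terms of depth ≤ 0.
Let N_k = |{terms of depth ≤ k}|. Then N_0 = 1 and N_k = 1 + N_{k-1} for k ≥ 1 (one summand per function symbol, arity giving the exponent).
N_0 = 1
So |H| = 1.
Each predicate of arity r yields |H|^r ground atoms (one per choice of an r-tuple from H):
  P: 1;  S: 1^3 = 1;  R: 1
Total ground atoms: 1 + 1 + 1 = 3.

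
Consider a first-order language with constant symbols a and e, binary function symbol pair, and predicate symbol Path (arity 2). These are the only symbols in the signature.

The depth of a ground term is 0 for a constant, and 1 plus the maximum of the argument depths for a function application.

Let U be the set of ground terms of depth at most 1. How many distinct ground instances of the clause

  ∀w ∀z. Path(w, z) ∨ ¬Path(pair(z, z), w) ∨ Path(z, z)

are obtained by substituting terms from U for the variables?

36

Ground terms of depth ≤ 1:
  Let N_k = |{terms of depth ≤ k}|. Then N_0 = 2 and N_k = 2 + N_{k-1}^2 for k ≥ 1 (one summand per function symbol, arity giving the exponent).
  N_0 = 2
  N_1 = 2 + 2^2 = 6
  Explicitly: a, e, pair(a, a), pair(a, e), pair(e, a), pair(e, e).
So there are 6 ground terms available for substitution.
Each of w, z ranges independently over the available ground terms, and distinct assignments produce distinct instances.
Number of ground instances = 6^2 = 36.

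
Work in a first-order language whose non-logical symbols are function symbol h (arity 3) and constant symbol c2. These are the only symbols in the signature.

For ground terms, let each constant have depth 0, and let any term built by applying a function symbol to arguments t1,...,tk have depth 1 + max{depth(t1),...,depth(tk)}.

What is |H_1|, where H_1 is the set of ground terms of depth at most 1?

2

Count level by level. With function symbols h/3, the terms of depth ≤ k are the 1 constant together with each function applied to depth-≤(k−1) tuples, so N_k = 1 + N_{k-1}^3.
N_0 = 1
N_1 = 1 + 1^3 = 2
Explicitly: c2, h(c2, c2, c2).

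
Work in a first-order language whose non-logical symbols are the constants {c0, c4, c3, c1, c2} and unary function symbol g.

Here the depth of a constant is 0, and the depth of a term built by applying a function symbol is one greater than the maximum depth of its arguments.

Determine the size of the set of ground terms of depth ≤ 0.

5

Let N_k = |{terms of depth ≤ k}|. Then N_0 = 5 and N_k = 5 + N_{k-1} for k ≥ 1 (one summand per function symbol, arity giving the exponent).
N_0 = 5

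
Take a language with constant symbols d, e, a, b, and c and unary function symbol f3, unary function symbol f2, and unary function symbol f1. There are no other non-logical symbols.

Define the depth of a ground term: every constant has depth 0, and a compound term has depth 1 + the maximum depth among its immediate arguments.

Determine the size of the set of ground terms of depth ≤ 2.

65

Let N_k = |{terms of depth ≤ k}|. Then N_0 = 5 and N_k = 5 + N_{k-1} + N_{k-1} + N_{k-1} for k ≥ 1 (one summand per function symbol, arity giving the exponent).
N_0 = 5
N_1 = 5 + 5 + 5 + 5 = 20
N_2 = 5 + 20 + 20 + 20 = 65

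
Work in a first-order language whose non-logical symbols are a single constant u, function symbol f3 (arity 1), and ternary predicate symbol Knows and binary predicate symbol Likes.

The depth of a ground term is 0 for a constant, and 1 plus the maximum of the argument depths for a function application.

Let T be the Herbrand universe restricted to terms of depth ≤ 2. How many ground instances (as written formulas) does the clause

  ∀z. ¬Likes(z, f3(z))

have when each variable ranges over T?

3

Ground terms of depth ≤ 2:
  If N_k denotes the number of depth-≤k ground terms, the 1 constant gives N_0 = 1, and each function symbol of arity r contributes N_{k-1}^r new terms at level k: N_k = 1 + N_{k-1}.
  N_0 = 1
  N_1 = 1 + 1 = 2
  N_2 = 1 + 2 = 3
So there are 3 ground terms available for substitution.
The clause has 1 distinct variable (z), which appears in the body. In the free term algebra distinct substitutions yield syntactically distinct ground instances.
Number of ground instances = 3.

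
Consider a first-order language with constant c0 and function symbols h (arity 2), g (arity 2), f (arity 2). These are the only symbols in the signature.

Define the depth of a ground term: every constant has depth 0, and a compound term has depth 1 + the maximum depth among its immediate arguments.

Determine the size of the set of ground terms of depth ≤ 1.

Write N_k for the number of ground terms of depth ≤ k. A term of depth ≤ k is either a constant or a function symbol applied to arguments of depth ≤ k−1, so N_k = 1 + N_{k-1}^2 + N_{k-1}^2 + N_{k-1}^2.
N_0 = 1
N_1 = 1 + 1^2 + 1^2 + 1^2 = 4

4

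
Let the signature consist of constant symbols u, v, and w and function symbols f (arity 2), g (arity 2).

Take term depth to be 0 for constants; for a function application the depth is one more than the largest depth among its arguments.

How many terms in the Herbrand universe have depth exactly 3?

Write N_k for the number of ground terms of depth ≤ k. A term of depth ≤ k is either a constant or a function symbol applied to arguments of depth ≤ k−1, so N_k = 3 + N_{k-1}^2 + N_{k-1}^2.
N_0 = 3
N_1 = 3 + 3^2 + 3^2 = 21
N_2 = 3 + 21^2 + 21^2 = 885
N_3 = 3 + 885^2 + 885^2 = 1566453
Terms of depth exactly 3: N_3 − N_2 = 1566453 − 885 = 1565568.

1565568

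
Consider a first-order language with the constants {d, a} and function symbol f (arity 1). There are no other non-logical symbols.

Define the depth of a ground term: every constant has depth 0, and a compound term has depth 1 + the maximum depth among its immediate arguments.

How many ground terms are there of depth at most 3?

8

If N_k denotes the number of depth-≤k ground terms, the 2 constants give N_0 = 2, and each function symbol of arity r contributes N_{k-1}^r new terms at level k: N_k = 2 + N_{k-1}.
N_0 = 2
N_1 = 2 + 2 = 4
N_2 = 2 + 4 = 6
N_3 = 2 + 6 = 8
Explicitly: d, a, f(d), f(a), f(f(d)), f(f(a)), f(f(f(d))), f(f(f(a))).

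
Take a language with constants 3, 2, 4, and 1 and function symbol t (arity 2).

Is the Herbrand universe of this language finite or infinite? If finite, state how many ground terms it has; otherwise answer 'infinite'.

infinite

The signature has at least one function symbol (t, arity 2) and at least one constant (3).
Iterating t gives infinitely many distinct ground terms: 3, t(3, 3), t(t(3, 3), t(3, 3)), ...
So the Herbrand universe is infinite.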